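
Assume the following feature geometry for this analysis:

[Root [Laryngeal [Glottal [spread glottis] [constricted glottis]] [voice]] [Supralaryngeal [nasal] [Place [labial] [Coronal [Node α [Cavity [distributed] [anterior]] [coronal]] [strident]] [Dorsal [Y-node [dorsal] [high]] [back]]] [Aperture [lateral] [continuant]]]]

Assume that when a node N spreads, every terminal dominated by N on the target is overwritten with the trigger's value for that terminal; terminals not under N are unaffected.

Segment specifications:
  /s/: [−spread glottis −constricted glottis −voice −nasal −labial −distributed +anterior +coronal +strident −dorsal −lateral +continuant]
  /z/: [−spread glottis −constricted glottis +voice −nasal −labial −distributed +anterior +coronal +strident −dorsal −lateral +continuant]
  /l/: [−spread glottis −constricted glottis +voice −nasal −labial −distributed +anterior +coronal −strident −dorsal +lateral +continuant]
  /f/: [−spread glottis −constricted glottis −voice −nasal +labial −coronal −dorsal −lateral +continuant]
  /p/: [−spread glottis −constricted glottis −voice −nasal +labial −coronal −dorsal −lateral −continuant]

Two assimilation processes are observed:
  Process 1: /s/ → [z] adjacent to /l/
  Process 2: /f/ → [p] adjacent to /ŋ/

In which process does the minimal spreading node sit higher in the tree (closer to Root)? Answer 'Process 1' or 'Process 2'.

Process 1

Process 1 alters [voice]; the lowest dominating node is [voice] (depth 2 from Root).
Process 2 alters [continuant]; the lowest dominating node is [continuant] (depth 3 from Root).
Depth 2 < depth 3; Process 1 involves the structurally higher constituent [voice].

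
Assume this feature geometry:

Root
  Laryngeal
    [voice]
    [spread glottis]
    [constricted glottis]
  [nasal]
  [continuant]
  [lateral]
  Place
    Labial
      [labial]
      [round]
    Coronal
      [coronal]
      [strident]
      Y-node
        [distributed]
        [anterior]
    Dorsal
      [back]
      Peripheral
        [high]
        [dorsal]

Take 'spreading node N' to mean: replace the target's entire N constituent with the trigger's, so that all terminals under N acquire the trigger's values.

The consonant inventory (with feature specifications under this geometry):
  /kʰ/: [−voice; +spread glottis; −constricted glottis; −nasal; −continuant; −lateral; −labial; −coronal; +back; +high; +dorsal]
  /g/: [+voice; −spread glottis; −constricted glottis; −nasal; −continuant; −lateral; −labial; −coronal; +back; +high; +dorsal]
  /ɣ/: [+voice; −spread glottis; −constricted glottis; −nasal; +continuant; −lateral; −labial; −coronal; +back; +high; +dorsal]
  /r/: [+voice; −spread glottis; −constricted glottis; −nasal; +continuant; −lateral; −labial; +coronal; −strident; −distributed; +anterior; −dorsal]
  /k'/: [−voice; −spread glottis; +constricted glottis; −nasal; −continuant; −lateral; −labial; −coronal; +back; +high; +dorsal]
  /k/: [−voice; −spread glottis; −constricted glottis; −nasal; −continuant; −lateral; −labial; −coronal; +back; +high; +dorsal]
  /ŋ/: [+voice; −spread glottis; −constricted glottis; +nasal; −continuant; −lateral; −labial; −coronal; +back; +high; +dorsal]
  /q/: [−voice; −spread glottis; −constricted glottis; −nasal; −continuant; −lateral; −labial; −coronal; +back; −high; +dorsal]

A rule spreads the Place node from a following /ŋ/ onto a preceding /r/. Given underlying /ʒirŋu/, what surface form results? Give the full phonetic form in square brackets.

[ʒiɣŋu]

Place immediately or transitively dominates [labial], [round], [coronal], [strident], [distributed], [anterior], [back], [high], [dorsal].
The target acquires /ŋ/'s values for everything under Place — [−labial], [−coronal], [+back], [+high], [+dorsal] — while keeping its own [voice], [spread glottis], [constricted glottis], ….
This feature bundle is that of [ɣ], so /ʒirŋu/ surfaces as [ʒiɣŋu].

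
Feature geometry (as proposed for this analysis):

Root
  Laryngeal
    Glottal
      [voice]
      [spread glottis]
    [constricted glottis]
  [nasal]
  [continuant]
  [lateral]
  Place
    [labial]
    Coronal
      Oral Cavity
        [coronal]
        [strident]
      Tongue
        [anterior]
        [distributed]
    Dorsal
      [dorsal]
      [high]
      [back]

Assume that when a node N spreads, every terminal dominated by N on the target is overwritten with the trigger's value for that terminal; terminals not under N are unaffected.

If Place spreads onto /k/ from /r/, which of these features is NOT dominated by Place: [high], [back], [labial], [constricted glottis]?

[constricted glottis]

Under this geometry, Place contains [labial], [coronal], [strident], [anterior], [distributed], [dorsal], [high], [back].
Spreading Place replaces [labial], [high], [back] with the trigger's values, since each sits inside the Place constituent.
[constricted glottis] is not within the Place subtree (it hangs from Laryngeal), so /k/'s [constricted glottis] value survives.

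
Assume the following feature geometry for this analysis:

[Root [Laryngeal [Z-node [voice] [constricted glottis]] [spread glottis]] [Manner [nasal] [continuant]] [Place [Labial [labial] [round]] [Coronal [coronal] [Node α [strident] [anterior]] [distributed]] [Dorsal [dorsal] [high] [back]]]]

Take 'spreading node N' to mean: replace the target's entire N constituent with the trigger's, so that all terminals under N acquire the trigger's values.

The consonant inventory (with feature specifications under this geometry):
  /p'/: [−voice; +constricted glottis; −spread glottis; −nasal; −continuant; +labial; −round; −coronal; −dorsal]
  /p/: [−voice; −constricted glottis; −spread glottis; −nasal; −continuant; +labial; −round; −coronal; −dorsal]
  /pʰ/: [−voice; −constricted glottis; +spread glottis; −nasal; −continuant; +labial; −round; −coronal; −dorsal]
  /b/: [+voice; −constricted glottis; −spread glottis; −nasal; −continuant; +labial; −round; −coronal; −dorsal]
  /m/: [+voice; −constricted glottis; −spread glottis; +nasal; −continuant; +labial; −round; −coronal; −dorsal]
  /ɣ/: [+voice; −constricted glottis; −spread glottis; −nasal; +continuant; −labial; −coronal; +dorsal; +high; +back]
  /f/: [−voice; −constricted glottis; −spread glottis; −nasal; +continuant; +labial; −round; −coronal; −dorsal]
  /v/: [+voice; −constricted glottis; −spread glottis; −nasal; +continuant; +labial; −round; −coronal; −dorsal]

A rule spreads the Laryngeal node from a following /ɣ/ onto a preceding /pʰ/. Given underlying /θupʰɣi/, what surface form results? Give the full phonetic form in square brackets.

[θubɣi]

Terminals under Laryngeal in this geometry: [voice], [constricted glottis], [spread glottis].
Spreading Laryngeal from /ɣ/ onto /pʰ/ replaces those values with /ɣ/'s: [+voice], [−constricted glottis], [−spread glottis]. Features outside Laryngeal ([nasal], [continuant], [labial], …) stay as in /pʰ/.
The resulting bundle matches /b/ in the inventory; substituting it for /pʰ/ gives [θubɣi].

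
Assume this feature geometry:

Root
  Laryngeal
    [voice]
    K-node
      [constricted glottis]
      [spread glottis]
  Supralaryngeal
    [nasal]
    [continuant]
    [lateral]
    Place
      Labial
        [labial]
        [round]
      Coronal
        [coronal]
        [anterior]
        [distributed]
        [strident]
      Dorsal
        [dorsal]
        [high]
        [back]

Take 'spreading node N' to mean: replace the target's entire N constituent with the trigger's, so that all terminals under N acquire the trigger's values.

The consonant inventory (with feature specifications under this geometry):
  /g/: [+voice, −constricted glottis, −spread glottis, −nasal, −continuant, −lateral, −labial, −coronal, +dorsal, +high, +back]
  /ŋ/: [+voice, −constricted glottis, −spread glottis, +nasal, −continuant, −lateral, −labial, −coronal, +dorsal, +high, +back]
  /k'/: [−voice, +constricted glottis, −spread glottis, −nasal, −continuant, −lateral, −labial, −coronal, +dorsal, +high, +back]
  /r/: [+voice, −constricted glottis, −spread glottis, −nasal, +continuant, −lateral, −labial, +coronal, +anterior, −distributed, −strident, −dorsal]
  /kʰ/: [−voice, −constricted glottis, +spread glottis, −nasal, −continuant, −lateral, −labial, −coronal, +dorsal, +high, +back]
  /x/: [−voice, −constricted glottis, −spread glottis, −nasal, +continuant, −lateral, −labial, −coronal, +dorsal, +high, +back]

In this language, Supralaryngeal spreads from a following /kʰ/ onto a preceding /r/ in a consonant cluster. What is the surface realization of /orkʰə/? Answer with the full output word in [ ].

[ogkʰə]

The Supralaryngeal node dominates the terminals [nasal], [continuant], [lateral], [labial], [round], [coronal], [anterior], [distributed], [strident], [dorsal], [high], [back].
The target acquires /kʰ/'s values for everything under Supralaryngeal — [−nasal], [−continuant], [−lateral], [−labial], [−coronal], [+dorsal], [+high], [+back] — while keeping its own [voice], [constricted glottis], [spread glottis].
Among the inventory, only /g/ has exactly this specification, giving the surface form [ogkʰə].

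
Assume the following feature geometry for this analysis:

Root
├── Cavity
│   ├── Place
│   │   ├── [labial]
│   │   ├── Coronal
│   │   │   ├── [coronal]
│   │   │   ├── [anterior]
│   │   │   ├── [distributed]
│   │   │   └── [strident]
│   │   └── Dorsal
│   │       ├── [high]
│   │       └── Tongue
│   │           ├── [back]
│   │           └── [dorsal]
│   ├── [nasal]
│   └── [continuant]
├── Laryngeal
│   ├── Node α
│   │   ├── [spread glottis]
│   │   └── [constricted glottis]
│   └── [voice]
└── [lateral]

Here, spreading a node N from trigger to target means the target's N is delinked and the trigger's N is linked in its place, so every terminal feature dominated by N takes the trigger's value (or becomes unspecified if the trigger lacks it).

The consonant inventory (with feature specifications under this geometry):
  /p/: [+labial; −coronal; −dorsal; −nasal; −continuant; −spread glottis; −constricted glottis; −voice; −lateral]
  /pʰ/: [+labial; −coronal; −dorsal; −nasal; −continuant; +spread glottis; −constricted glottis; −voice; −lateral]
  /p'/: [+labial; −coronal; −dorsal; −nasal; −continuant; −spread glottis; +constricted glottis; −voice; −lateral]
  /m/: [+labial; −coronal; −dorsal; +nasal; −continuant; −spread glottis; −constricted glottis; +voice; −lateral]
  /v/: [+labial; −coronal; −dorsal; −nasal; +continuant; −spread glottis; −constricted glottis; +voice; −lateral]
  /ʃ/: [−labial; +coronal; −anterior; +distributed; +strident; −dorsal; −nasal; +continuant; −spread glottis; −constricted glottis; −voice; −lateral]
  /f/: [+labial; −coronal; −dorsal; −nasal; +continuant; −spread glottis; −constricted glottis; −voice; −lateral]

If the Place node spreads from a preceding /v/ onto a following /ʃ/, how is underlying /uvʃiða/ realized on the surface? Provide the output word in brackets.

[uvfiða]

Terminals under Place in this geometry: [labial], [coronal], [anterior], [distributed], [strident], [high], [back], [dorsal].
Spreading Place from /v/ onto /ʃ/ replaces those values with /v/'s: [+labial], [−coronal], [−dorsal]. Features outside Place ([nasal], [continuant], [spread glottis], …) stay as in /ʃ/.
The resulting bundle matches /f/ in the inventory; substituting it for /ʃ/ gives [uvfiða].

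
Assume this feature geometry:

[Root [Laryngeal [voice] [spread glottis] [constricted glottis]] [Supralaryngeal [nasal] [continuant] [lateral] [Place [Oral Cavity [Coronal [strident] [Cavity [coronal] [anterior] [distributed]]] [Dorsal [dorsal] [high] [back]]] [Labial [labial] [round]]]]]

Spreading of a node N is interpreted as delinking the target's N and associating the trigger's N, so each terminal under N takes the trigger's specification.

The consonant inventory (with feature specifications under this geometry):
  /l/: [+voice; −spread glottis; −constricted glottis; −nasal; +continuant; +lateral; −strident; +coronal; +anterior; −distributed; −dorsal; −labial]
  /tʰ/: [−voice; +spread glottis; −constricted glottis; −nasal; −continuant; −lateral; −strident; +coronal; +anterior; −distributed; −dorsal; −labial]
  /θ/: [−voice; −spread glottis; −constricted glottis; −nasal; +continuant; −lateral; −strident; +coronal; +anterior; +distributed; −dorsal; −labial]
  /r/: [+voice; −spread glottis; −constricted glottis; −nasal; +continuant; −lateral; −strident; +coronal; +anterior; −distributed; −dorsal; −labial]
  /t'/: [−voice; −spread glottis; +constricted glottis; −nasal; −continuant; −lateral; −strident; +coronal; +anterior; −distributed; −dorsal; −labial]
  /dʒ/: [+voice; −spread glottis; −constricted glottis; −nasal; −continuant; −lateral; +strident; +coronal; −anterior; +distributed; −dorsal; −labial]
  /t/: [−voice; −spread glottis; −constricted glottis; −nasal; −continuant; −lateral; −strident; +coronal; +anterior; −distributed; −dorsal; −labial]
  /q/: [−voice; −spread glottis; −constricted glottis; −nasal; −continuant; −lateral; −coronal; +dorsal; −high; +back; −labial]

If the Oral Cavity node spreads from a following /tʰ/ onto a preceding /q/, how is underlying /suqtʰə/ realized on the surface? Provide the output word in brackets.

[suttʰə]

Terminals under Oral Cavity in this geometry: [strident], [coronal], [anterior], [distributed], [dorsal], [high], [back].
The target acquires /tʰ/'s values for everything under Oral Cavity — [−strident], [+coronal], [+anterior], [−distributed], [−dorsal] — while keeping its own [voice], [spread glottis], [constricted glottis], ….
Among the inventory, only /t/ has exactly this specification, giving the surface form [suttʰə].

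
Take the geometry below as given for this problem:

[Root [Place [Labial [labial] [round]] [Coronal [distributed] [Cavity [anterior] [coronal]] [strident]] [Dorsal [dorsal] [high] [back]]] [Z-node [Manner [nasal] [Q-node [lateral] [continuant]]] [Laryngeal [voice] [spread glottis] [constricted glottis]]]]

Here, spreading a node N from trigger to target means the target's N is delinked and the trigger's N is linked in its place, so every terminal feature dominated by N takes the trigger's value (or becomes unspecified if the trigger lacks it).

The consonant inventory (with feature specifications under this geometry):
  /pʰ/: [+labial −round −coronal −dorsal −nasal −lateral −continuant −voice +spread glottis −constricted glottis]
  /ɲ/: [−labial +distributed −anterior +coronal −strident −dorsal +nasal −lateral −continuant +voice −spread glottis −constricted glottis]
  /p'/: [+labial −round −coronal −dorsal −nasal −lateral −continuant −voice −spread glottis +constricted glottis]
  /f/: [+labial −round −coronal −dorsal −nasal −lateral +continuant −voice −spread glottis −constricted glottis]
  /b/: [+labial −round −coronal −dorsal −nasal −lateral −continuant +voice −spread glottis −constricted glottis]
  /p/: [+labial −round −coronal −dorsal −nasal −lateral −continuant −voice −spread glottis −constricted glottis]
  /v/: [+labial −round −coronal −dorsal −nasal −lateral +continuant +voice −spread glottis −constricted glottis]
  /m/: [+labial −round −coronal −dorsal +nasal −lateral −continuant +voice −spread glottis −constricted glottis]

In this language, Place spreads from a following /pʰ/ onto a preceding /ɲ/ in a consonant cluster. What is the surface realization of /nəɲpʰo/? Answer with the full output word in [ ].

[nəmpʰo]

Terminals under Place in this geometry: [labial], [round], [distributed], [anterior], [coronal], [strident], [dorsal], [high], [back].
After delinking /ɲ/'s Place and linking /pʰ/'s, the affected terminals become [+labial], [−round], [−coronal], [−dorsal]; [nasal], [lateral], [continuant], … (outside Place) are retained from /ɲ/.
This feature bundle is that of [m], so /nəɲpʰo/ surfaces as [nəmpʰo].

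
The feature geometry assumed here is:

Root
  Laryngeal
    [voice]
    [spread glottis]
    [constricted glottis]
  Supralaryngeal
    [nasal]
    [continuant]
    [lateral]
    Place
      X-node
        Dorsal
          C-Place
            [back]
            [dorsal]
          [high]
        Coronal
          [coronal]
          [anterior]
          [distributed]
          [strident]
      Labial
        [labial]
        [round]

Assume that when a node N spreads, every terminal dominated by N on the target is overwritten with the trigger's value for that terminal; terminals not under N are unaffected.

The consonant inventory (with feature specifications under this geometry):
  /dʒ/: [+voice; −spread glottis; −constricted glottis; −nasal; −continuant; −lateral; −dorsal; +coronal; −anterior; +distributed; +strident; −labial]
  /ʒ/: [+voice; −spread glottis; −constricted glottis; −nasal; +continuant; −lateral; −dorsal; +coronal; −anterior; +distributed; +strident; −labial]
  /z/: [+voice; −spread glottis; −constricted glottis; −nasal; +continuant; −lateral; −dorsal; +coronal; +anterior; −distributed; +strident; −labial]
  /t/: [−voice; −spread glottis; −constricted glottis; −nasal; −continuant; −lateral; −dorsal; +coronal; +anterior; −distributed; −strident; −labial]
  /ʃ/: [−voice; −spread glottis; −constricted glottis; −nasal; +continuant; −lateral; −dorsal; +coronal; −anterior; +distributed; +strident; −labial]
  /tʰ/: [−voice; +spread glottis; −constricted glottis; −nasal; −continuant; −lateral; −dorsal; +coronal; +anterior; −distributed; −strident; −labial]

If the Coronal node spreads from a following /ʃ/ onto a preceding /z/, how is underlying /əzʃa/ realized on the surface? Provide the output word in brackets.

Terminals under Coronal in this geometry: [coronal], [anterior], [distributed], [strident].
After delinking /z/'s Coronal and linking /ʃ/'s, the affected terminals become [+coronal], [−anterior], [+distributed], [+strident]; [voice], [spread glottis], [constricted glottis], … (outside Coronal) are retained from /z/.
Among the inventory, only /ʒ/ has exactly this specification, giving the surface form [əʒʃa].

[əʒʃa]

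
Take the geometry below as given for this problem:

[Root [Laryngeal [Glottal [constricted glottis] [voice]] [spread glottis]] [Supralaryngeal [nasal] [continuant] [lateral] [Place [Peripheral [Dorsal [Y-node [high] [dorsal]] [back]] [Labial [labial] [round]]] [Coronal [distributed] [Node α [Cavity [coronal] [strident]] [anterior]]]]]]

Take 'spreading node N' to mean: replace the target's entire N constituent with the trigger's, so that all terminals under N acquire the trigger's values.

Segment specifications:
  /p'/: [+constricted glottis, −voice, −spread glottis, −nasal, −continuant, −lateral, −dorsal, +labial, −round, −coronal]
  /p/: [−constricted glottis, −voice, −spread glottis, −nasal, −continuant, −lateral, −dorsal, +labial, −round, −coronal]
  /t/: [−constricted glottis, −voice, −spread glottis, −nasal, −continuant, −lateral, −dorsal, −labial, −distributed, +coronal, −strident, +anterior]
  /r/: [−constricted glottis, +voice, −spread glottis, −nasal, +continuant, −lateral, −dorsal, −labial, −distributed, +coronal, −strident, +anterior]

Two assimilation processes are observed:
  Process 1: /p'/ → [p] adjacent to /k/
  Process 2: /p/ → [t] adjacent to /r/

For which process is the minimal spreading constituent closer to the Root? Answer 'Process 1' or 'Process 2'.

Process 2

In Process 1, [constricted glottis] changes, so the minimal spreading node is [constricted glottis] at depth 3.
Process 2: the features that change are [labial], [round], [coronal], [anterior], [distributed], [strident]; the minimal node is Place (depth 2).
Place is closer to Root than [constricted glottis], so Process 2 spreads the higher node.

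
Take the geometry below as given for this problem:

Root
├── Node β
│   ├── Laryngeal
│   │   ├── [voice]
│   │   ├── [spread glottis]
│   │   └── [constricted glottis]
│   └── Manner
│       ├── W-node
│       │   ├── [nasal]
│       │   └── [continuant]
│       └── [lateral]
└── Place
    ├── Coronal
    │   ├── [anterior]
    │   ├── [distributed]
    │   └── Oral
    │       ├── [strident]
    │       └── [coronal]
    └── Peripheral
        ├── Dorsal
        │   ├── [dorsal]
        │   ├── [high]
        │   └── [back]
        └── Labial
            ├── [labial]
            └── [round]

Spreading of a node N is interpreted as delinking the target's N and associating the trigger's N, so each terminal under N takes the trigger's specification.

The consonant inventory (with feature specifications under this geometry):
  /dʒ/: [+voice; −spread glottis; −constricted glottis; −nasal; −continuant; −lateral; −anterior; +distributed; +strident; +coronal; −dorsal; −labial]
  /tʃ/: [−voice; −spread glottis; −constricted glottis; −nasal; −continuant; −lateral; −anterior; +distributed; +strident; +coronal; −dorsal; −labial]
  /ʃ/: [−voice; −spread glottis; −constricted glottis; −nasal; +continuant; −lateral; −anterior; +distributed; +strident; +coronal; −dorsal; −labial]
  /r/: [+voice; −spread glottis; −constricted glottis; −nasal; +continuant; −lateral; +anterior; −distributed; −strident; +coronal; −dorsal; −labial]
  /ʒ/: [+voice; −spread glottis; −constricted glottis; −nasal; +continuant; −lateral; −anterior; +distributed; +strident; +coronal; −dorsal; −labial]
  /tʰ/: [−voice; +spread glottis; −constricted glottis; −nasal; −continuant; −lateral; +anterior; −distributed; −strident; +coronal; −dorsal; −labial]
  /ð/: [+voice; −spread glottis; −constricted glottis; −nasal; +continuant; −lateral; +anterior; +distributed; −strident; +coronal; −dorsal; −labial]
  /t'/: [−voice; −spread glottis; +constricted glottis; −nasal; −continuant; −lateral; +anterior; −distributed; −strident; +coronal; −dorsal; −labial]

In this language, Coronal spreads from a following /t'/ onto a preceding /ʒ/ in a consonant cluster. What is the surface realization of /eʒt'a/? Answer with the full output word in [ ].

[ert'a]

The Coronal node dominates the terminals [anterior], [distributed], [strident], [coronal].
The target acquires /t'/'s values for everything under Coronal — [+anterior], [−distributed], [−strident], [+coronal] — while keeping its own [voice], [spread glottis], [constricted glottis], ….
Among the inventory, only /r/ has exactly this specification, giving the surface form [ert'a].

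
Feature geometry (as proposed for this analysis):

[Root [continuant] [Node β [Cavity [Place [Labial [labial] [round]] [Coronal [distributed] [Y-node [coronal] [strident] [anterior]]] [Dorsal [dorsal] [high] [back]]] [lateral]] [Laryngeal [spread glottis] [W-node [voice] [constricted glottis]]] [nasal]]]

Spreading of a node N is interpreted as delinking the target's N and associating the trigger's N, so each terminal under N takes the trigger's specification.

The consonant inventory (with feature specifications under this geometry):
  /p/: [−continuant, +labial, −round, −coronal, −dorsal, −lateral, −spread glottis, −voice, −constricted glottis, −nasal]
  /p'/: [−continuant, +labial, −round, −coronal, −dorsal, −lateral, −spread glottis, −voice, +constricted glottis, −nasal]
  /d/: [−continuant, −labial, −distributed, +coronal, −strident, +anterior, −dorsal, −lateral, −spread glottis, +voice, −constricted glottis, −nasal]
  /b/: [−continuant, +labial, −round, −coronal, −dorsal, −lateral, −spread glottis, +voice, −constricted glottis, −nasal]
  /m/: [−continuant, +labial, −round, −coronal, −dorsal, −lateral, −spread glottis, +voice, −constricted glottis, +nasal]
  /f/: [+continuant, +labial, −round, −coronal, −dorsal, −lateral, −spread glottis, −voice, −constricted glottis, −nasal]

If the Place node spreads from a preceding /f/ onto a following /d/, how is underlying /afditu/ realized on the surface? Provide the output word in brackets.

[afbitu]

Place immediately or transitively dominates [labial], [round], [distributed], [coronal], [strident], [anterior], [dorsal], [high], [back].
The target acquires /f/'s values for everything under Place — [+labial], [−round], [−coronal], [−dorsal] — while keeping its own [continuant], [lateral], [spread glottis], ….
Among the inventory, only /b/ has exactly this specification, giving the surface form [afbitu].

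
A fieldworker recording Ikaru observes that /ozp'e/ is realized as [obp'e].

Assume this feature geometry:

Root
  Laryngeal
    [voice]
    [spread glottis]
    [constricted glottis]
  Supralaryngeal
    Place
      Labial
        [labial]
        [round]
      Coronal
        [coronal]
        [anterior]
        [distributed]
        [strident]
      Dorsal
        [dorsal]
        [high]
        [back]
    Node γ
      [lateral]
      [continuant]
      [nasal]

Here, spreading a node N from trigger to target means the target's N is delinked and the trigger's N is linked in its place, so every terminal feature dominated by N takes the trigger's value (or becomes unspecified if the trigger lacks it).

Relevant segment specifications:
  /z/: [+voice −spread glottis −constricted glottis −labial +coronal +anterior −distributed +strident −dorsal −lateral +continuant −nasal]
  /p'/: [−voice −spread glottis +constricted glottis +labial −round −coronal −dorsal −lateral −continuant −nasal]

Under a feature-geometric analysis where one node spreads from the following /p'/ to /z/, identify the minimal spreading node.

Supralaryngeal

Feature comparison: [continuant], [labial], [round], [coronal], [anterior], [distributed], [strident] differ between /z/ and [b]; the remaining terminals match.
These terminals are all dominated by Supralaryngeal, and no proper subconstituent of Supralaryngeal covers them all; Supralaryngeal is their lowest common ancestor.
Spreading Supralaryngeal from /p'/ overwrites each of those terminals with /p'/'s values, yielding exactly [b].
Since [voice], [constricted glottis] are preserved even though /p'/ disagrees there, no node above Supralaryngeal spread.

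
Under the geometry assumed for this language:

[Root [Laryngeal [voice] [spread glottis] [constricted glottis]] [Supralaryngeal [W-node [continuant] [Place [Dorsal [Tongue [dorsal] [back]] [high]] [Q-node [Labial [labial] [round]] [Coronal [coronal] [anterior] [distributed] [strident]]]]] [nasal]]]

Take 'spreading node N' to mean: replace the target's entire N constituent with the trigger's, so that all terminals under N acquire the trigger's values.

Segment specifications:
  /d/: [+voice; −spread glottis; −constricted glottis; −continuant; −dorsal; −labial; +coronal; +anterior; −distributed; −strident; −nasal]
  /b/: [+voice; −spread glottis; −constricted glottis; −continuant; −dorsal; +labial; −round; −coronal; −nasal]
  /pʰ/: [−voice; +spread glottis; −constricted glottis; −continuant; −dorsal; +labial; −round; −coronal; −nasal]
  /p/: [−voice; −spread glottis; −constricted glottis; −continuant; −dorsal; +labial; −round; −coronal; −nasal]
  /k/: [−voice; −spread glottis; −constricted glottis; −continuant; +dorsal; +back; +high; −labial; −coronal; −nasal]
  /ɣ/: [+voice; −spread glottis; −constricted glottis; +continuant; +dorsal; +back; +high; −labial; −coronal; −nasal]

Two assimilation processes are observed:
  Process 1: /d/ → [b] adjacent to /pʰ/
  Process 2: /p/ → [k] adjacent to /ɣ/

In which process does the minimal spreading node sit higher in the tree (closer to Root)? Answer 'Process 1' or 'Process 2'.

Process 2

Process 1: the features that change are [labial], [round], [coronal], [anterior], [distributed], [strident]; the minimal node is Q-node (depth 4).
In Process 2, [labial], [round], [dorsal], [high], [back] change, so the minimal spreading node is Place at depth 3.
Place is closer to Root than Q-node, so Process 2 spreads the higher node.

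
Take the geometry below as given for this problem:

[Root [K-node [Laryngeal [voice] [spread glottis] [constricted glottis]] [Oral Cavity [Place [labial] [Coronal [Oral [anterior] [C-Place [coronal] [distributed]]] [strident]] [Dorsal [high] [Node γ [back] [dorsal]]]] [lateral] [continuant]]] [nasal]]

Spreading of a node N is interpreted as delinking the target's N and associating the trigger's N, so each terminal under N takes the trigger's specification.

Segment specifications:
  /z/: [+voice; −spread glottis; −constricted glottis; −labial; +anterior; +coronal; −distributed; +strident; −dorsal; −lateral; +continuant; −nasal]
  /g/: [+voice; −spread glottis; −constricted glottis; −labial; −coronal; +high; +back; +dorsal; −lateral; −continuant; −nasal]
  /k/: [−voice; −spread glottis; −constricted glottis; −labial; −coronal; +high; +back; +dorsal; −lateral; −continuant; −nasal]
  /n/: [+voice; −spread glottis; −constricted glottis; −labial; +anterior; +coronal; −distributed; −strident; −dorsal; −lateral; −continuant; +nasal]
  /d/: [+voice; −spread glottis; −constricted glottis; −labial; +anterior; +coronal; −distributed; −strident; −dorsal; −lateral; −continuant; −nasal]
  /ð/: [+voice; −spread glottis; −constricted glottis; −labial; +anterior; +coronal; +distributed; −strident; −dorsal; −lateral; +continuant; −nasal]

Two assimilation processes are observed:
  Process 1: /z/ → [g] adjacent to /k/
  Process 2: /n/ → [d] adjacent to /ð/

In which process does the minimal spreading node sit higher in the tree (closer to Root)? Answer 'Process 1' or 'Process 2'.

Process 1: the features that change are [continuant], [coronal], [anterior], [distributed], [strident], [dorsal], [high], [back]; the minimal node is Oral Cavity (depth 2).
Process 2 alters [nasal]; the lowest dominating node is [nasal] (depth 1 from Root).
[nasal] (depth 1) sits above Oral Cavity (depth 2), making Process 2 the one with the higher spreading node.

Process 2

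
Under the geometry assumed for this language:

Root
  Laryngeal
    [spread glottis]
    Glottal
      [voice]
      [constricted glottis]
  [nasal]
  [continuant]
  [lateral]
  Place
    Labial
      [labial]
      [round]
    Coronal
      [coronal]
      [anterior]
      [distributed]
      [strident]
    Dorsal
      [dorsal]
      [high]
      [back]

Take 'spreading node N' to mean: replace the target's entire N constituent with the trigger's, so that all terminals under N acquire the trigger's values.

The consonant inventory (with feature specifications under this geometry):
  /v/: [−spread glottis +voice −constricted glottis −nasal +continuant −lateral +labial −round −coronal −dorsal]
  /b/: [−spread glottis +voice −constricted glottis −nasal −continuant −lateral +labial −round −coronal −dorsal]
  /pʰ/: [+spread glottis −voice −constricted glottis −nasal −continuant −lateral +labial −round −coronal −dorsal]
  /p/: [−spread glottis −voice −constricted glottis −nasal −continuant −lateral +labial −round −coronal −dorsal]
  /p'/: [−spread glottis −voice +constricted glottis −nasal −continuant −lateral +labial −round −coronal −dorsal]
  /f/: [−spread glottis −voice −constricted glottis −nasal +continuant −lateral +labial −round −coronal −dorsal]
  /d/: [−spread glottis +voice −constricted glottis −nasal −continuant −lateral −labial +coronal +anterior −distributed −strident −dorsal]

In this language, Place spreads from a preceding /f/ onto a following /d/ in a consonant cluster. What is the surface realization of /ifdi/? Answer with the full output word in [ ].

Place immediately or transitively dominates [labial], [round], [coronal], [anterior], [distributed], [strident], [dorsal], [high], [back].
The target acquires /f/'s values for everything under Place — [+labial], [−round], [−coronal], [−dorsal] — while keeping its own [spread glottis], [voice], [constricted glottis], ….
This feature bundle is that of [b], so /ifdi/ surfaces as [ifbi].

[ifbi]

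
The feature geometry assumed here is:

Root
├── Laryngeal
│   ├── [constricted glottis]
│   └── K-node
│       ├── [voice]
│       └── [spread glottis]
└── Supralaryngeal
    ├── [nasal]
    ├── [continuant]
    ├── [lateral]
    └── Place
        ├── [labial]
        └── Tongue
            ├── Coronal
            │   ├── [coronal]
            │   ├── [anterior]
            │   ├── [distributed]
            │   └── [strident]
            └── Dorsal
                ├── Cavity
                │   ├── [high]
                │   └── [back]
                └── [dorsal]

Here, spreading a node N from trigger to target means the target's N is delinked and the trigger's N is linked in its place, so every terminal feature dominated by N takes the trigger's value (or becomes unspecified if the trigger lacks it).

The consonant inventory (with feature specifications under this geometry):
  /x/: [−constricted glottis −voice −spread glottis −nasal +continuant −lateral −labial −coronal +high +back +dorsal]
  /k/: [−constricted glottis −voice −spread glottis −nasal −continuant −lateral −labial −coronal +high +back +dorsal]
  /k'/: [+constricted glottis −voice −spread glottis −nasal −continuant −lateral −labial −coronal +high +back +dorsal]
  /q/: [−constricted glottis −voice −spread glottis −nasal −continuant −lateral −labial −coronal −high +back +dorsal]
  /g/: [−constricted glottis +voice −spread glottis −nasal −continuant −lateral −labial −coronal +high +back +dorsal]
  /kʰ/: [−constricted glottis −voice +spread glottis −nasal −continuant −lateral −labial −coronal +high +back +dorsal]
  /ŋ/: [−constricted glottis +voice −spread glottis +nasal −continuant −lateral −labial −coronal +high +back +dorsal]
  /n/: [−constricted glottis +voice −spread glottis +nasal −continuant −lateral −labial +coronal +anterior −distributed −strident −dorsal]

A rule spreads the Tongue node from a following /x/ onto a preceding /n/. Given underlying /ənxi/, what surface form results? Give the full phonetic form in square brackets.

Terminals under Tongue in this geometry: [coronal], [anterior], [distributed], [strident], [high], [back], [dorsal].
Spreading Tongue from /x/ onto /n/ replaces those values with /x/'s: [−coronal], [+high], [+back], [+dorsal]. Features outside Tongue ([constricted glottis], [voice], [spread glottis], …) stay as in /n/.
This feature bundle is that of [ŋ], so /ənxi/ surfaces as [əŋxi].

[əŋxi]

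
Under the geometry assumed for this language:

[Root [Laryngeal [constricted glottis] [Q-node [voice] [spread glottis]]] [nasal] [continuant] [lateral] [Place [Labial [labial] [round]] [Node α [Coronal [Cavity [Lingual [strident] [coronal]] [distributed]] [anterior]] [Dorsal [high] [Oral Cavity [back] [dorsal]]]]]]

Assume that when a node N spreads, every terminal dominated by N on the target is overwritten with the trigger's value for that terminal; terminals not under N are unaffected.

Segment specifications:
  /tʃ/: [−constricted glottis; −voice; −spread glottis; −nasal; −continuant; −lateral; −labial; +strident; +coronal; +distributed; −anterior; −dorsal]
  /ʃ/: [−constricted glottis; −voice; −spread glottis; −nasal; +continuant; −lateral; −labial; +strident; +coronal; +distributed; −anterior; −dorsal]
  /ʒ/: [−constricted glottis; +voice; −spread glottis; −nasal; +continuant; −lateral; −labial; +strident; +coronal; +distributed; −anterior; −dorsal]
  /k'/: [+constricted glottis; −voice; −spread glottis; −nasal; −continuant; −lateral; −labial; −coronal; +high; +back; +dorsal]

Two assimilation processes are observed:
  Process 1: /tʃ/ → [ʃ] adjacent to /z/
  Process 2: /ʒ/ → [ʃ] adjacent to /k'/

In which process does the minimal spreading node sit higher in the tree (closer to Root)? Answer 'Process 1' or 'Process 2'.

Process 1

Process 1 alters [continuant]; the lowest dominating node is [continuant] (depth 1 from Root).
Process 2: the feature that changes is [voice]; the minimal node is [voice] (depth 3).
[continuant] (depth 1) sits above [voice] (depth 3), making Process 1 the one with the higher spreading node.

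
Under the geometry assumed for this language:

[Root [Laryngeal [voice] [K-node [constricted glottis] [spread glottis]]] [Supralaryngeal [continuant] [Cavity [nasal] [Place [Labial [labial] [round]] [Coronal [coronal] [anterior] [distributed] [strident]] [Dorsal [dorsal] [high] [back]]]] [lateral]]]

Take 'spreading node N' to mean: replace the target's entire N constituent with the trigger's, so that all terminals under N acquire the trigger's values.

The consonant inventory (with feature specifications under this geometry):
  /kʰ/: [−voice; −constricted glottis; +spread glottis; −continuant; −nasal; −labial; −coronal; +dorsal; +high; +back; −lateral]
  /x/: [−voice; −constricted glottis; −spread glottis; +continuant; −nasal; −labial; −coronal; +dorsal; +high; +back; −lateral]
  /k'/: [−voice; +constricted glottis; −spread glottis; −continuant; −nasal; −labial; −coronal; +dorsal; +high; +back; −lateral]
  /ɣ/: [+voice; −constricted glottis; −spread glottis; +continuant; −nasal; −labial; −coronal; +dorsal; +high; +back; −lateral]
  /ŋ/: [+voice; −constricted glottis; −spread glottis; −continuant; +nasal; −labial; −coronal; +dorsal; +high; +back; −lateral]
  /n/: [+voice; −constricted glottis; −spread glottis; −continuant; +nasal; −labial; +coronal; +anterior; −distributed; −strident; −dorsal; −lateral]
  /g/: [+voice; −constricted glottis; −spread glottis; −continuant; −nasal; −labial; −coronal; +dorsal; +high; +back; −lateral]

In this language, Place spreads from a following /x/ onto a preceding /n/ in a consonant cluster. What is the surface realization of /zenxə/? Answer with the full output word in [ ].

Place immediately or transitively dominates [labial], [round], [coronal], [anterior], [distributed], [strident], [dorsal], [high], [back].
The target acquires /x/'s values for everything under Place — [−labial], [−coronal], [+dorsal], [+high], [+back] — while keeping its own [voice], [constricted glottis], [spread glottis], ….
This feature bundle is that of [ŋ], so /zenxə/ surfaces as [zeŋxə].

[zeŋxə]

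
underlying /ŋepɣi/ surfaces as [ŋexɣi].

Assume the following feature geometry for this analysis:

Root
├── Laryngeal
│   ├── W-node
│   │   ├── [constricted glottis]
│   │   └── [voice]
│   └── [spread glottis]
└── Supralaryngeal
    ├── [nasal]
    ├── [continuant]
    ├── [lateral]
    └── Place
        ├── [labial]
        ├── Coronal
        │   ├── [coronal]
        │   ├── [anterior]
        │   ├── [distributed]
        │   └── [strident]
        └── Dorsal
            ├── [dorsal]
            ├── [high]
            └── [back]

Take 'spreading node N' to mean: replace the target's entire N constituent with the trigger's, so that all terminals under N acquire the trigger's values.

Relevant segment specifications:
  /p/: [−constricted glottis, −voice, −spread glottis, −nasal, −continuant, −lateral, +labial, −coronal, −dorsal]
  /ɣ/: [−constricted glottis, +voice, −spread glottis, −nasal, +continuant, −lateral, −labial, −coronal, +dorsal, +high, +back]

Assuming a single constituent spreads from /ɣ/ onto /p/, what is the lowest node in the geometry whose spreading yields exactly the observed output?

The alternation /p/ → [x] changes [continuant], [labial], [dorsal], [high], [back] and nothing else.
Tracing each changed feature up the tree, the paths first meet at Supralaryngeal; any lower node misses at least one of them.
If Supralaryngeal spreads, every terminal under it takes /ɣ/'s value, producing [x] as observed.
[voice] — on which /ɣ/ differs from /p/ — is unchanged, so Root cannot have spread; the constituent is no larger than Supralaryngeal.

Supralaryngeal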